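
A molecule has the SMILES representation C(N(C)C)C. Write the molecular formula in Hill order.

Atom tally by fragment:
  (CH3)2NCH2 → C:3 H:8 N:1
  CH3 → C:1 H:3
Element totals:
  C: 4
  H: 11
  N: 1

C4H11N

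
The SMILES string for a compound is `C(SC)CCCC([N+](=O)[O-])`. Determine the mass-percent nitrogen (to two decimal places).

Atom tally by fragment:
  CH3SCH2 → C:2 H:5 S:1
  CH2 → C:1 H:2
  CH2 → C:1 H:2
  CH2 → C:1 H:2
  CH2NO2 → C:1 H:2 N:1 O:2
Element totals:
  C: 6
  H: 13
  N: 1
  O: 2
  S: 1
Molecular formula: C6H13NO2S.
Molar mass = 163.235 g/mol.
Mass from N: 1 × 14.007 = 14.007 g/mol.
%N = 14.007 / 163.235 × 100 = 8.58%.

8.58%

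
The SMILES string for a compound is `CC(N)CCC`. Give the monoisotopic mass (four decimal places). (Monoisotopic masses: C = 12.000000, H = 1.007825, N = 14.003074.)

87.1048

Atom tally by fragment:
  CH3 → C:1 H:3
  CH(NH2) → C:1 H:3 N:1
  CH2 → C:1 H:2
  CH2 → C:1 H:2
  CH3 → C:1 H:3
Element totals:
  C: 5
  H: 13
  N: 1
Molecular formula: C5H13N.
  M = 5(12.0) + 13(1.007825) + 14.003074
    = 60.000000 + 13.101725 + 14.003074 = 87.104799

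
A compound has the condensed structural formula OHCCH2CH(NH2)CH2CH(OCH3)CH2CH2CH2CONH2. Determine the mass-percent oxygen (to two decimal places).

Element totals:
  C: 10
  H: 20
  N: 2
  O: 3
Molecular formula: C10H20N2O3.
Molar mass = 216.281 g/mol.
Mass from O: 3 × 15.999 = 47.997 g/mol.
%O = 47.997 / 216.281 × 100 = 22.19%.

22.19%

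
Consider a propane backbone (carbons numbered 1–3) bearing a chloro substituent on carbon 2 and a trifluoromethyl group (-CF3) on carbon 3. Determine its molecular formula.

C4H6ClF3

Atom tally by fragment:
  CH3 → C:1 H:3
  CH(Cl) → C:1 H:1 Cl:1
  CH2CF3 → C:2 H:2 F:3
Element totals:
  C: 4
  H: 6
  Cl: 1
  F: 3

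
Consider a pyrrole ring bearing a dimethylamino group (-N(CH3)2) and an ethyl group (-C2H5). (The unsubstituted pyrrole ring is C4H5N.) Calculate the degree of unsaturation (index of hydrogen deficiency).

Atom tally by fragment:
  pyrrole ring core → C:4 H:5 N:1
  (− 2 ring H displaced by substituents)
  + N(CH3)2 → N:1 C:2 H:6
  + C2H5 → C:2 H:5
Element totals:
  C: 8
  H: 14
  N: 2
Molecular formula: C8H14N2.
DoU = (2C + 2 + N − H − X) / 2 = (2·8 + 2 + 2 − 14 − 0) / 2 = 3.

3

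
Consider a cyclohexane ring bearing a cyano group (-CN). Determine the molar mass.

Atom tally by fragment:
  cyclohexane ring core → C:6 H:12
  (− 1 ring H displaced by substituents)
  + CN → C:1 N:1
Element totals:
  C: 7
  H: 11
  N: 1
Molecular formula: C7H11N.
  M = 7(12.011) + 11(1.008) + 14.007
    = 84.077 + 11.088 + 14.007 = 109.172

109.17 g/mol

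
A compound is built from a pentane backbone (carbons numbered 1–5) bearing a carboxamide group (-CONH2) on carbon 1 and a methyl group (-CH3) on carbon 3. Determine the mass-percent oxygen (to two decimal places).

Atom tally by fragment:
  H2NOCCH2 → C:2 H:4 O:1 N:1
  CH2 → C:1 H:2
  CH(CH3) → C:2 H:4
  CH2 → C:1 H:2
  CH3 → C:1 H:3
Element totals:
  C: 7
  H: 15
  N: 1
  O: 1
Molecular formula: C7H15NO.
Molar mass = 129.203 g/mol.
Mass from O: 1 × 15.999 = 15.999 g/mol.
%O = 15.999 / 129.203 × 100 = 12.38%.

12.38%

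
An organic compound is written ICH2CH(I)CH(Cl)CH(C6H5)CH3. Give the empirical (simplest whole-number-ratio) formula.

C11H13ClI2

Atom tally by fragment:
  ICH2 → C:1 H:2 I:1
  CH(I) → C:1 H:1 I:1
  CH(Cl) → C:1 H:1 Cl:1
  CH(C6H5) → C:7 H:6
  CH3 → C:1 H:3
Element totals:
  C: 11
  H: 13
  Cl: 1
  I: 2
Molecular formula: C11H13ClI2.
gcd of subscripts (11, 1, 13, 2) = 1, so the empirical formula equals the molecular formula.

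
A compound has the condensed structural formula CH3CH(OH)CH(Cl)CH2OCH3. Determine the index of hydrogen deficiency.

Element totals:
  C: 5
  H: 11
  Cl: 1
  O: 2
Molecular formula: C5H11ClO2.
DoU = (2C + 2 + N − H − X) / 2 = (2·5 + 2 + 0 − 11 − 1) / 2 = 0.

0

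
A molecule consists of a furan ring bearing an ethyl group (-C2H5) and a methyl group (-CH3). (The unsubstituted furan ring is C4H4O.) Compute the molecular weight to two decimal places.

Atom tally by fragment:
  furan ring core → C:4 H:4 O:1
  (− 2 ring H displaced by substituents)
  + C2H5 → C:2 H:5
  + CH3 → C:1 H:3
Element totals:
  C: 7
  H: 10
  O: 1
Molecular formula: C7H10O.
  M = 7(12.011) + 10(1.008) + 15.999
    = 84.077 + 10.080 + 15.999 = 110.156

110.16 g/mol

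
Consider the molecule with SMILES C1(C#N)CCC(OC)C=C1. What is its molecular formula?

Atom tally by fragment:
  cyclohexene ring core → C:6 H:10
  (− 2 ring H displaced by substituents)
  + CN → C:1 N:1
  + OCH3 → C:1 H:3 O:1
Element totals:
  C: 8
  H: 11
  N: 1
  O: 1

C8H11NO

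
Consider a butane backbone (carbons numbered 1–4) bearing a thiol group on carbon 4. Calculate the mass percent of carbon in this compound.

53.27%

Atom tally by fragment:
  CH3 → C:1 H:3
  CH2 → C:1 H:2
  CH2 → C:1 H:2
  CH2SH → C:1 H:3 S:1
Element totals:
  C: 4
  H: 10
  S: 1
Molecular formula: C4H10S.
Molar mass = 90.184 g/mol.
Mass from C: 4 × 12.011 = 48.044 g/mol.
%C = 48.044 / 90.184 × 100 = 53.27%.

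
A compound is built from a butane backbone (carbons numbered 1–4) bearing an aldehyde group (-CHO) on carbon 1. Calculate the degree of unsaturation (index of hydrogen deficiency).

Atom tally by fragment:
  OHCCH2 → C:2 H:3 O:1
  CH2 → C:1 H:2
  CH2 → C:1 H:2
  CH3 → C:1 H:3
Element totals:
  C: 5
  H: 10
  O: 1
Molecular formula: C5H10O.
DoU = (2C + 2 + N − H − X) / 2 = (2·5 + 2 + 0 − 10 − 0) / 2 = 1.

1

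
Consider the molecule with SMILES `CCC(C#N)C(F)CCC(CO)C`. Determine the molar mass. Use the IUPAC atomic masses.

Atom tally by fragment:
  CH3 → C:1 H:3
  CH2 → C:1 H:2
  CH(CN) → C:2 H:1 N:1
  CH(F) → C:1 H:1 F:1
  CH2 → C:1 H:2
  CH2 → C:1 H:2
  CH(CH2OH) → C:2 H:4 O:1
  CH3 → C:1 H:3
Element totals:
  C: 10
  H: 18
  F: 1
  N: 1
  O: 1
Molecular formula: C10H18FNO.
  M = 10(12.011) + 18(1.008) + 18.998 + 14.007 + 15.999
    = 120.110 + 18.144 + 18.998 + 14.007 + 15.999 = 187.258

187.26 g/mol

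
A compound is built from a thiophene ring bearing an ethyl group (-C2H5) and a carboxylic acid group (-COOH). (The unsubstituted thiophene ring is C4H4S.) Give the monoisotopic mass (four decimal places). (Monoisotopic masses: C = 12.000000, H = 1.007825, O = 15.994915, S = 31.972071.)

156.0245

Atom tally by fragment:
  thiophene ring core → C:4 H:4 S:1
  (− 2 ring H displaced by substituents)
  + C2H5 → C:2 H:5
  + COOH → C:1 H:1 O:2
Element totals:
  C: 7
  H: 8
  O: 2
  S: 1
Molecular formula: C7H8O2S.
  M = 7(12.0) + 8(1.007825) + 2(15.994915) + 31.972071
    = 84.000000 + 8.062600 + 31.989830 + 31.972071 = 156.024501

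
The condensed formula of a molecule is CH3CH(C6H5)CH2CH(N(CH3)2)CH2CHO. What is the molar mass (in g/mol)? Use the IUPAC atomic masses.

Atom tally by fragment:
  CH3 → C:1 H:3
  CH(C6H5) → C:7 H:6
  CH2 → C:1 H:2
  CH(N(CH3)2) → C:3 H:7 N:1
  CH2CHO → C:2 H:3 O:1
Element totals:
  C: 14
  H: 21
  N: 1
  O: 1
Molecular formula: C14H21NO.
  M = 14(12.011) + 21(1.008) + 14.007 + 15.999
    = 168.154 + 21.168 + 14.007 + 15.999 = 219.328

219.33 g/mol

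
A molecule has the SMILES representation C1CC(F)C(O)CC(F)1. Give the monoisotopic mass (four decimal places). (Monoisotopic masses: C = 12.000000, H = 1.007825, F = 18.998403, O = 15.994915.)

Atom tally by fragment:
  cyclohexane ring core → C:6 H:12
  (− 3 ring H displaced by substituents)
  + F → F:1
  + OH → O:1 H:1
  + F → F:1
Element totals:
  C: 6
  H: 10
  F: 2
  O: 1
Molecular formula: C6H10F2O.
  M = 6(12.0) + 10(1.007825) + 2(18.998403) + 15.994915
    = 72.000000 + 10.078250 + 37.996806 + 15.994915 = 136.069971

136.0700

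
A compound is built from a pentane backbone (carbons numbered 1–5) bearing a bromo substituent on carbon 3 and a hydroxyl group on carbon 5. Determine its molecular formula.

Atom tally by fragment:
  CH3 → C:1 H:3
  CH2 → C:1 H:2
  CH(Br) → C:1 H:1 Br:1
  CH2 → C:1 H:2
  CH2OH → C:1 H:3 O:1
Element totals:
  C: 5
  H: 11
  Br: 1
  O: 1

C5H11BrO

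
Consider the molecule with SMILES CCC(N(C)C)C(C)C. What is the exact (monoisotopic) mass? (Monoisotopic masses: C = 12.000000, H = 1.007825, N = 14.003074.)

129.1517

Atom tally by fragment:
  CH3 → C:1 H:3
  CH2 → C:1 H:2
  CH(N(CH3)2) → C:3 H:7 N:1
  CH(CH3) → C:2 H:4
  CH3 → C:1 H:3
Element totals:
  C: 8
  H: 19
  N: 1
Molecular formula: C8H19N.
  M = 8(12.0) + 19(1.007825) + 14.003074
    = 96.000000 + 19.148675 + 14.003074 = 129.151749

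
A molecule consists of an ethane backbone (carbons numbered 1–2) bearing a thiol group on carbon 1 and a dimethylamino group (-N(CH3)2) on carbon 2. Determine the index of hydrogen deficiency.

0

Atom tally by fragment:
  HSCH2 → C:1 H:3 S:1
  CH2N(CH3)2 → C:3 H:8 N:1
Element totals:
  C: 4
  H: 11
  N: 1
  S: 1
Molecular formula: C4H11NS.
DoU = (2C + 2 + N − H − X) / 2 = (2·4 + 2 + 1 − 11 − 0) / 2 = 0.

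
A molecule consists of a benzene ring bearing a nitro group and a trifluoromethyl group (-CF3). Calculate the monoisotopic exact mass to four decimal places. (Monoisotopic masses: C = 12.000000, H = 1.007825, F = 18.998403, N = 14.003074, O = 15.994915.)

191.0194

Atom tally by fragment:
  benzene ring core → C:6 H:6
  (− 2 ring H displaced by substituents)
  + NO2 → N:1 O:2
  + CF3 → C:1 F:3
Element totals:
  C: 7
  H: 4
  F: 3
  N: 1
  O: 2
Molecular formula: C7H4F3NO2.
  M = 7(12.0) + 4(1.007825) + 3(18.998403) + 14.003074 + 2(15.994915)
    = 84.000000 + 4.031300 + 56.995209 + 14.003074 + 31.989830 = 191.019413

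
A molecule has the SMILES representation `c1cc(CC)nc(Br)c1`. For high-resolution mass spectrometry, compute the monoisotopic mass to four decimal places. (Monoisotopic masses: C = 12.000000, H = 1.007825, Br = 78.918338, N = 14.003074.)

184.9840

Atom tally by fragment:
  pyridine ring core → C:5 H:5 N:1
  (− 2 ring H displaced by substituents)
  + C2H5 → C:2 H:5
  + Br → Br:1
Element totals:
  C: 7
  H: 8
  Br: 1
  N: 1
Molecular formula: C7H8BrN.
  M = 7(12.0) + 8(1.007825) + 78.918338 + 14.003074
    = 84.000000 + 8.062600 + 78.918338 + 14.003074 = 184.984012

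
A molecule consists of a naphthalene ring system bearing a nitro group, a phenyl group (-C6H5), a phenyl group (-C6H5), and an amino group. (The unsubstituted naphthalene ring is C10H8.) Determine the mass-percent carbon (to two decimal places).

77.63%

Atom tally by fragment:
  naphthalene ring system core → C:10 H:8
  (− 4 ring H displaced by substituents)
  + NO2 → N:1 O:2
  + C6H5 → C:6 H:5
  + C6H5 → C:6 H:5
  + NH2 → N:1 H:2
Element totals:
  C: 22
  H: 16
  N: 2
  O: 2
Molecular formula: C22H16N2O2.
Molar mass = 340.382 g/mol.
Mass from C: 22 × 12.011 = 264.242 g/mol.
%C = 264.242 / 340.382 × 100 = 77.63%.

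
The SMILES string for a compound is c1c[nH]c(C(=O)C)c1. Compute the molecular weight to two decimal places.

Atom tally by fragment:
  pyrrole ring core → C:4 H:5 N:1
  (− 1 ring H displaced by substituents)
  + COCH3 → C:2 H:3 O:1
Element totals:
  C: 6
  H: 7
  N: 1
  O: 1
Molecular formula: C6H7NO.
  M = 6(12.011) + 7(1.008) + 14.007 + 15.999
    = 72.066 + 7.056 + 14.007 + 15.999 = 109.128

109.13 g/mol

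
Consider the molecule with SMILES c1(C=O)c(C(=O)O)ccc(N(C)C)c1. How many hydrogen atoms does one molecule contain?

11

Atom tally by fragment:
  benzene ring core → C:6 H:6
  (− 3 ring H displaced by substituents)
  + CHO → C:1 H:1 O:1
  + COOH → C:1 H:1 O:2
  + N(CH3)2 → N:1 C:2 H:6
Element totals:
  C: 10
  H: 11
  N: 1
  O: 3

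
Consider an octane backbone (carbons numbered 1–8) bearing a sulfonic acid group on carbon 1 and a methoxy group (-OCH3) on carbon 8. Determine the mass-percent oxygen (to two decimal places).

Atom tally by fragment:
  HO3SCH2 → C:1 H:3 S:1 O:3
  CH2 → C:1 H:2
  CH2 → C:1 H:2
  CH2 → C:1 H:2
  CH2 → C:1 H:2
  CH2 → C:1 H:2
  CH2 → C:1 H:2
  CH2OCH3 → C:2 H:5 O:1
Element totals:
  C: 9
  H: 20
  O: 4
  S: 1
Molecular formula: C9H20O4S.
Molar mass = 224.315 g/mol.
Mass from O: 4 × 15.999 = 63.996 g/mol.
%O = 63.996 / 224.315 × 100 = 28.53%.

28.53%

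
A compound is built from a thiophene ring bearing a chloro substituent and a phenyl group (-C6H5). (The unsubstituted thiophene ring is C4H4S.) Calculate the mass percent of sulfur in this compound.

16.47%

Atom tally by fragment:
  thiophene ring core → C:4 H:4 S:1
  (− 2 ring H displaced by substituents)
  + Cl → Cl:1
  + C6H5 → C:6 H:5
Element totals:
  C: 10
  H: 7
  Cl: 1
  S: 1
Molecular formula: C10H7ClS.
Molar mass = 194.676 g/mol.
Mass from S: 1 × 32.06 = 32.060 g/mol.
%S = 32.060 / 194.676 × 100 = 16.47%.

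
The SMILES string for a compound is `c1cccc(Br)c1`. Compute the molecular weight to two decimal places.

157.01 g/mol

Atom tally by fragment:
  benzene ring core → C:6 H:6
  (− 1 ring H displaced by substituents)
  + Br → Br:1
Element totals:
  C: 6
  H: 5
  Br: 1
Molecular formula: C6H5Br.
  M = 6(12.011) + 5(1.008) + 79.904
    = 72.066 + 5.040 + 79.904 = 157.010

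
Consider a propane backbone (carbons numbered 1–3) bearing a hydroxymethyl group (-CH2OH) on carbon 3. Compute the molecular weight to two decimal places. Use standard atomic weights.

74.12 g/mol

Atom tally by fragment:
  CH3 → C:1 H:3
  CH2 → C:1 H:2
  CH2CH2OH → C:2 H:5 O:1
Element totals:
  C: 4
  H: 10
  O: 1
Molecular formula: C4H10O.
  M = 4(12.011) + 10(1.008) + 15.999
    = 48.044 + 10.080 + 15.999 = 74.123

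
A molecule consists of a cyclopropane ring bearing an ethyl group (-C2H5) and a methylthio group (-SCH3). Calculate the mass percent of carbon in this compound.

62.01%

Atom tally by fragment:
  cyclopropane ring core → C:3 H:6
  (− 2 ring H displaced by substituents)
  + C2H5 → C:2 H:5
  + SCH3 → C:1 H:3 S:1
Element totals:
  C: 6
  H: 12
  S: 1
Molecular formula: C6H12S.
Molar mass = 116.222 g/mol.
Mass from C: 6 × 12.011 = 72.066 g/mol.
%C = 72.066 / 116.222 × 100 = 62.01%.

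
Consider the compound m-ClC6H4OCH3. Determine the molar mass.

Element totals:
  C: 7
  H: 7
  Cl: 1
  O: 1
Molecular formula: C7H7ClO.
  M = 7(12.011) + 7(1.008) + 35.45 + 15.999
    = 84.077 + 7.056 + 35.450 + 15.999 = 142.582

142.58 g/mol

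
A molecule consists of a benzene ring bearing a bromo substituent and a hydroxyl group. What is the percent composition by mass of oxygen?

Atom tally by fragment:
  benzene ring core → C:6 H:6
  (− 2 ring H displaced by substituents)
  + Br → Br:1
  + OH → O:1 H:1
Element totals:
  C: 6
  H: 5
  Br: 1
  O: 1
Molecular formula: C6H5BrO.
Molar mass = 173.009 g/mol.
Mass from O: 1 × 15.999 = 15.999 g/mol.
%O = 15.999 / 173.009 × 100 = 9.25%.

9.25%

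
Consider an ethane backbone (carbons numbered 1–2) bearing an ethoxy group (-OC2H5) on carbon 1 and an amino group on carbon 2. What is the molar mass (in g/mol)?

89.14 g/mol

Atom tally by fragment:
  C2H5OCH2 → C:3 H:7 O:1
  CH2NH2 → C:1 H:4 N:1
Element totals:
  C: 4
  H: 11
  N: 1
  O: 1
Molecular formula: C4H11NO.
  M = 4(12.011) + 11(1.008) + 14.007 + 15.999
    = 48.044 + 11.088 + 14.007 + 15.999 = 89.138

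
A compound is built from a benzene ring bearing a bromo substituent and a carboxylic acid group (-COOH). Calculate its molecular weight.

201.02 g/mol

Atom tally by fragment:
  benzene ring core → C:6 H:6
  (− 2 ring H displaced by substituents)
  + Br → Br:1
  + COOH → C:1 H:1 O:2
Element totals:
  C: 7
  H: 5
  Br: 1
  O: 2
Molecular formula: C7H5BrO2.
  M = 7(12.011) + 5(1.008) + 79.904 + 2(15.999)
    = 84.077 + 5.040 + 79.904 + 31.998 = 201.019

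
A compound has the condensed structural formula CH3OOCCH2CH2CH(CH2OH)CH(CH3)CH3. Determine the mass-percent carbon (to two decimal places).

Atom tally by fragment:
  CH3OOCCH2 → C:3 H:5 O:2
  CH2 → C:1 H:2
  CH(CH2OH) → C:2 H:4 O:1
  CH(CH3) → C:2 H:4
  CH3 → C:1 H:3
Element totals:
  C: 9
  H: 18
  O: 3
Molecular formula: C9H18O3.
Molar mass = 174.240 g/mol.
Mass from C: 9 × 12.011 = 108.099 g/mol.
%C = 108.099 / 174.240 × 100 = 62.04%.

62.04%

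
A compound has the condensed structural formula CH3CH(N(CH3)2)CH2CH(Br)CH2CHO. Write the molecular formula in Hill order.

C8H16BrNO

Element totals:
  C: 8
  H: 16
  Br: 1
  N: 1
  O: 1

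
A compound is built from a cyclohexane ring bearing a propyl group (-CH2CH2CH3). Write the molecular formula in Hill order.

Atom tally by fragment:
  cyclohexane ring core → C:6 H:12
  (− 1 ring H displaced by substituents)
  + CH2CH2CH3 → C:3 H:7
Element totals:
  C: 9
  H: 18

C9H18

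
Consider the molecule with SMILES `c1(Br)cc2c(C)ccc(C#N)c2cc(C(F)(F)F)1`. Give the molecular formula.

Atom tally by fragment:
  naphthalene ring system core → C:10 H:8
  (− 4 ring H displaced by substituents)
  + Br → Br:1
  + CH3 → C:1 H:3
  + CN → C:1 N:1
  + CF3 → C:1 F:3
Element totals:
  C: 13
  H: 7
  Br: 1
  F: 3
  N: 1

C13H7BrF3N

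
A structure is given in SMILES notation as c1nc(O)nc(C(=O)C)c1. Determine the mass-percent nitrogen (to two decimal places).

20.28%

Atom tally by fragment:
  pyrimidine ring core → C:4 H:4 N:2
  (− 2 ring H displaced by substituents)
  + OH → O:1 H:1
  + COCH3 → C:2 H:3 O:1
Element totals:
  C: 6
  H: 6
  N: 2
  O: 2
Molecular formula: C6H6N2O2.
Molar mass = 138.126 g/mol.
Mass from N: 2 × 14.007 = 28.014 g/mol.
%N = 28.014 / 138.126 × 100 = 20.28%.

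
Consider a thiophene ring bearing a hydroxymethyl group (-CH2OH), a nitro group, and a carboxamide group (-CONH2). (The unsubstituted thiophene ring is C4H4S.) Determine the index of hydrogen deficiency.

5

Atom tally by fragment:
  thiophene ring core → C:4 H:4 S:1
  (− 3 ring H displaced by substituents)
  + CH2OH → C:1 H:3 O:1
  + NO2 → N:1 O:2
  + CONH2 → C:1 H:2 O:1 N:1
Element totals:
  C: 6
  H: 6
  N: 2
  O: 4
  S: 1
Molecular formula: C6H6N2O4S.
DoU = (2C + 2 + N − H − X) / 2 = (2·6 + 2 + 2 − 6 − 0) / 2 = 5.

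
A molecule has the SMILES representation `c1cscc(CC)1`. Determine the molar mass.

112.19 g/mol

Atom tally by fragment:
  thiophene ring core → C:4 H:4 S:1
  (− 1 ring H displaced by substituents)
  + C2H5 → C:2 H:5
Element totals:
  C: 6
  H: 8
  S: 1
Molecular formula: C6H8S.
  M = 6(12.011) + 8(1.008) + 32.06
    = 72.066 + 8.064 + 32.060 = 112.190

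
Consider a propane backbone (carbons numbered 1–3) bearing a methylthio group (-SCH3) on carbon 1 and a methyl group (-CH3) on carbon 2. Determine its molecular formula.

Atom tally by fragment:
  CH3SCH2 → C:2 H:5 S:1
  CH(CH3) → C:2 H:4
  CH3 → C:1 H:3
Element totals:
  C: 5
  H: 12
  S: 1

C5H12S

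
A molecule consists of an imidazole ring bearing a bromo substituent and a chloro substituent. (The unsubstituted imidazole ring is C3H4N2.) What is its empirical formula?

C3H2BrClN2

Atom tally by fragment:
  imidazole ring core → C:3 H:4 N:2
  (− 2 ring H displaced by substituents)
  + Br → Br:1
  + Cl → Cl:1
Element totals:
  C: 3
  H: 2
  Br: 1
  Cl: 1
  N: 2
Molecular formula: C3H2BrClN2.
gcd of subscripts (1, 3, 1, 2, 2) = 1, so the empirical formula equals the molecular formula.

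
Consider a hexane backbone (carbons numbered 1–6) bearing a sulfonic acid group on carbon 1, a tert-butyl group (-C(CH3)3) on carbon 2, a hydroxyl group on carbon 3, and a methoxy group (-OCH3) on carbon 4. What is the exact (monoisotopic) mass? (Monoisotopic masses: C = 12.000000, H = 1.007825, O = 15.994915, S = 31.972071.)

268.1344

Atom tally by fragment:
  HO3SCH2 → C:1 H:3 S:1 O:3
  CH(C(CH3)3) → C:5 H:10
  CH(OH) → C:1 H:2 O:1
  CH(OCH3) → C:2 H:4 O:1
  CH2 → C:1 H:2
  CH3 → C:1 H:3
Element totals:
  C: 11
  H: 24
  O: 5
  S: 1
Molecular formula: C11H24O5S.
  M = 11(12.0) + 24(1.007825) + 5(15.994915) + 31.972071
    = 132.000000 + 24.187800 + 79.974575 + 31.972071 = 268.134446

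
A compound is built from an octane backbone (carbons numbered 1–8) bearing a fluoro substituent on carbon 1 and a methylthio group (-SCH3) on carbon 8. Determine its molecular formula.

Atom tally by fragment:
  FCH2 → C:1 H:2 F:1
  CH2 → C:1 H:2
  CH2 → C:1 H:2
  CH2 → C:1 H:2
  CH2 → C:1 H:2
  CH2 → C:1 H:2
  CH2 → C:1 H:2
  CH2SCH3 → C:2 H:5 S:1
Element totals:
  C: 9
  H: 19
  F: 1
  S: 1

C9H19FS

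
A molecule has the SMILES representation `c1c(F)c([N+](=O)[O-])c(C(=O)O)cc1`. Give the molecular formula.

C7H4FNO4

Atom tally by fragment:
  benzene ring core → C:6 H:6
  (− 3 ring H displaced by substituents)
  + F → F:1
  + NO2 → N:1 O:2
  + COOH → C:1 H:1 O:2
Element totals:
  C: 7
  H: 4
  F: 1
  N: 1
  O: 4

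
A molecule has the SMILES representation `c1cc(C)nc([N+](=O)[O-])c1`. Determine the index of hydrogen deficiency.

Atom tally by fragment:
  pyridine ring core → C:5 H:5 N:1
  (− 2 ring H displaced by substituents)
  + CH3 → C:1 H:3
  + NO2 → N:1 O:2
Element totals:
  C: 6
  H: 6
  N: 2
  O: 2
Molecular formula: C6H6N2O2.
DoU = (2C + 2 + N − H − X) / 2 = (2·6 + 2 + 2 − 6 − 0) / 2 = 5.

5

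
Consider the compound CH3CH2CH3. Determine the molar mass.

Element totals:
  C: 3
  H: 8
Molecular formula: C3H8.
  M = 3(12.011) + 8(1.008)
    = 36.033 + 8.064 = 44.097

44.10 g/mol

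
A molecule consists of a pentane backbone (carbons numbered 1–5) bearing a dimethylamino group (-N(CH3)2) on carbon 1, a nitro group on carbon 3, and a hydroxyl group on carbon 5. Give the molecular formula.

C7H16N2O3

Atom tally by fragment:
  (CH3)2NCH2 → C:3 H:8 N:1
  CH2 → C:1 H:2
  CH(NO2) → C:1 H:1 N:1 O:2
  CH2 → C:1 H:2
  CH2OH → C:1 H:3 O:1
Element totals:
  C: 7
  H: 16
  N: 2
  O: 3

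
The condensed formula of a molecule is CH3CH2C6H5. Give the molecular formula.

C8H10

Element totals:
  C: 8
  H: 10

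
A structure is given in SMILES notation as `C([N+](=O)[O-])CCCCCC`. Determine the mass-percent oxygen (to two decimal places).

Atom tally by fragment:
  O2NCH2 → C:1 H:2 N:1 O:2
  CH2 → C:1 H:2
  CH2 → C:1 H:2
  CH2 → C:1 H:2
  CH2 → C:1 H:2
  CH2 → C:1 H:2
  CH3 → C:1 H:3
Element totals:
  C: 7
  H: 15
  N: 1
  O: 2
Molecular formula: C7H15NO2.
Molar mass = 145.202 g/mol.
Mass from O: 2 × 15.999 = 31.998 g/mol.
%O = 31.998 / 145.202 × 100 = 22.04%.

22.04%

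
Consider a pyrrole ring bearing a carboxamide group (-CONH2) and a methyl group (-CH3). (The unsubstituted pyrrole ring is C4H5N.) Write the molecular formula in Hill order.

C6H8N2O

Atom tally by fragment:
  pyrrole ring core → C:4 H:5 N:1
  (− 2 ring H displaced by substituents)
  + CONH2 → C:1 H:2 O:1 N:1
  + CH3 → C:1 H:3
Element totals:
  C: 6
  H: 8
  N: 2
  O: 1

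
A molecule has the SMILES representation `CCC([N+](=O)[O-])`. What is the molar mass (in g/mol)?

89.09 g/mol

Atom tally by fragment:
  CH3 → C:1 H:3
  CH2 → C:1 H:2
  CH2NO2 → C:1 H:2 N:1 O:2
Element totals:
  C: 3
  H: 7
  N: 1
  O: 2
Molecular formula: C3H7NO2.
  M = 3(12.011) + 7(1.008) + 14.007 + 2(15.999)
    = 36.033 + 7.056 + 14.007 + 31.998 = 89.094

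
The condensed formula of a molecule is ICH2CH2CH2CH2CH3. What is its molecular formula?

C5H11I

Atom tally by fragment:
  ICH2 → C:1 H:2 I:1
  CH2 → C:1 H:2
  CH2 → C:1 H:2
  CH2 → C:1 H:2
  CH3 → C:1 H:3
Element totals:
  C: 5
  H: 11
  I: 1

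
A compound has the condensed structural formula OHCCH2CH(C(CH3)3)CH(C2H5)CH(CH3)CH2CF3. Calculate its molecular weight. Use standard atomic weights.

Element totals:
  C: 14
  H: 25
  F: 3
  O: 1
Molecular formula: C14H25F3O.
  M = 14(12.011) + 25(1.008) + 3(18.998) + 15.999
    = 168.154 + 25.200 + 56.994 + 15.999 = 266.347

266.35 g/mol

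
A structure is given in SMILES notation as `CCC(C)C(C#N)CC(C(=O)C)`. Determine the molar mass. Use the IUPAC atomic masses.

167.25 g/mol

Atom tally by fragment:
  CH3 → C:1 H:3
  CH2 → C:1 H:2
  CH(CH3) → C:2 H:4
  CH(CN) → C:2 H:1 N:1
  CH2 → C:1 H:2
  CH2COCH3 → C:3 H:5 O:1
Element totals:
  C: 10
  H: 17
  N: 1
  O: 1
Molecular formula: C10H17NO.
  M = 10(12.011) + 17(1.008) + 14.007 + 15.999
    = 120.110 + 17.136 + 14.007 + 15.999 = 167.252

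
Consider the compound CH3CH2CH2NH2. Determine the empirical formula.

Atom tally by fragment:
  CH3 → C:1 H:3
  CH2 → C:1 H:2
  CH2NH2 → C:1 H:4 N:1
Element totals:
  C: 3
  H: 9
  N: 1
Molecular formula: C3H9N.
gcd of subscripts (3, 9, 1) = 1, so the empirical formula equals the molecular formula.

C3H9N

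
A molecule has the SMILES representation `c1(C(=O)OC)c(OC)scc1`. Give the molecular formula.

C7H8O3S

Atom tally by fragment:
  thiophene ring core → C:4 H:4 S:1
  (− 2 ring H displaced by substituents)
  + COOCH3 → C:2 H:3 O:2
  + OCH3 → C:1 H:3 O:1
Element totals:
  C: 7
  H: 8
  O: 3
  S: 1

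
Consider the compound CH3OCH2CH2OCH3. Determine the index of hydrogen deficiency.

0

Atom tally by fragment:
  CH3OCH2 → C:2 H:5 O:1
  CH2OCH3 → C:2 H:5 O:1
Element totals:
  C: 4
  H: 10
  O: 2
Molecular formula: C4H10O2.
DoU = (2C + 2 + N − H − X) / 2 = (2·4 + 2 + 0 − 10 − 0) / 2 = 0.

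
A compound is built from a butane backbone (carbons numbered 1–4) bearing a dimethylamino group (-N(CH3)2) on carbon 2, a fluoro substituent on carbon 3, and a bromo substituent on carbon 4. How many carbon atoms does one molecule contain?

Atom tally by fragment:
  CH3 → C:1 H:3
  CH(N(CH3)2) → C:3 H:7 N:1
  CH(F) → C:1 H:1 F:1
  CH2Br → C:1 H:2 Br:1
Element totals:
  C: 6
  H: 13
  Br: 1
  F: 1
  N: 1

6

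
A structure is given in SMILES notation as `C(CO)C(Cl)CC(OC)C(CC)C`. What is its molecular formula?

C10H21ClO2

Atom tally by fragment:
  HOCH2CH2 → C:2 H:5 O:1
  CH(Cl) → C:1 H:1 Cl:1
  CH2 → C:1 H:2
  CH(OCH3) → C:2 H:4 O:1
  CH(C2H5) → C:3 H:6
  CH3 → C:1 H:3
Element totals:
  C: 10
  H: 21
  Cl: 1
  O: 2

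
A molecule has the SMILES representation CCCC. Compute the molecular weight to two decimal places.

58.12 g/mol

Atom tally by fragment:
  CH3 → C:1 H:3
  CH2 → C:1 H:2
  CH2 → C:1 H:2
  CH3 → C:1 H:3
Element totals:
  C: 4
  H: 10
Molecular formula: C4H10.
  M = 4(12.011) + 10(1.008)
    = 48.044 + 10.080 = 58.124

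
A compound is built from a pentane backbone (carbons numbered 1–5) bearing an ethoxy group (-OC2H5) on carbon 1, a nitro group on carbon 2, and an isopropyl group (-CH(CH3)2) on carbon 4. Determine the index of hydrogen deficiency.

Atom tally by fragment:
  C2H5OCH2 → C:3 H:7 O:1
  CH(NO2) → C:1 H:1 N:1 O:2
  CH2 → C:1 H:2
  CH(CH(CH3)2) → C:4 H:8
  CH3 → C:1 H:3
Element totals:
  C: 10
  H: 21
  N: 1
  O: 3
Molecular formula: C10H21NO3.
DoU = (2C + 2 + N − H − X) / 2 = (2·10 + 2 + 1 − 21 − 0) / 2 = 1.

1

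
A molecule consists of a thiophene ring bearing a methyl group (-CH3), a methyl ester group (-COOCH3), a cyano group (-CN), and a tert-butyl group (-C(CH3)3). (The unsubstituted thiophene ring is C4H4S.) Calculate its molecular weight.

237.32 g/mol

Atom tally by fragment:
  thiophene ring core → C:4 H:4 S:1
  (− 4 ring H displaced by substituents)
  + CH3 → C:1 H:3
  + COOCH3 → C:2 H:3 O:2
  + CN → C:1 N:1
  + C(CH3)3 → C:4 H:9
Element totals:
  C: 12
  H: 15
  N: 1
  O: 2
  S: 1
Molecular formula: C12H15NO2S.
  M = 12(12.011) + 15(1.008) + 14.007 + 2(15.999) + 32.06
    = 144.132 + 15.120 + 14.007 + 31.998 + 32.060 = 237.317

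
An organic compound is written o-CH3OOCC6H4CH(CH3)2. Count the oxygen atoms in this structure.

Atom tally by fragment:
  benzene ring core → C:6 H:6
  (− 2 ring H displaced by substituents)
  + COOCH3 → C:2 H:3 O:2
  + CH(CH3)2 → C:3 H:7
Element totals:
  C: 11
  H: 14
  O: 2

2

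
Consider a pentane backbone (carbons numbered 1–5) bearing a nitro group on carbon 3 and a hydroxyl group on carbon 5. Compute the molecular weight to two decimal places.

Atom tally by fragment:
  CH3 → C:1 H:3
  CH2 → C:1 H:2
  CH(NO2) → C:1 H:1 N:1 O:2
  CH2 → C:1 H:2
  CH2OH → C:1 H:3 O:1
Element totals:
  C: 5
  H: 11
  N: 1
  O: 3
Molecular formula: C5H11NO3.
  M = 5(12.011) + 11(1.008) + 14.007 + 3(15.999)
    = 60.055 + 11.088 + 14.007 + 47.997 = 133.147

133.15 g/mol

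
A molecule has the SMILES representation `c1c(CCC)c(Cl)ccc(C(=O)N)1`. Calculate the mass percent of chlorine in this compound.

17.93%

Atom tally by fragment:
  benzene ring core → C:6 H:6
  (− 3 ring H displaced by substituents)
  + CH2CH2CH3 → C:3 H:7
  + Cl → Cl:1
  + CONH2 → C:1 H:2 O:1 N:1
Element totals:
  C: 10
  H: 12
  Cl: 1
  N: 1
  O: 1
Molecular formula: C10H12ClNO.
Molar mass = 197.662 g/mol.
Mass from Cl: 1 × 35.45 = 35.450 g/mol.
%Cl = 35.450 / 197.662 × 100 = 17.93%.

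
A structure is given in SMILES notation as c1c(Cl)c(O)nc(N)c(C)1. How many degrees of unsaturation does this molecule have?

4

Atom tally by fragment:
  pyridine ring core → C:5 H:5 N:1
  (− 4 ring H displaced by substituents)
  + Cl → Cl:1
  + OH → O:1 H:1
  + NH2 → N:1 H:2
  + CH3 → C:1 H:3
Element totals:
  C: 6
  H: 7
  Cl: 1
  N: 2
  O: 1
Molecular formula: C6H7ClN2O.
DoU = (2C + 2 + N − H − X) / 2 = (2·6 + 2 + 2 − 7 − 1) / 2 = 4.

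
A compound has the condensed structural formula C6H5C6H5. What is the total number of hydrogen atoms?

Atom tally by fragment:
  benzene ring core → C:6 H:6
  (− 1 ring H displaced by substituents)
  + C6H5 → C:6 H:5
Element totals:
  C: 12
  H: 10

10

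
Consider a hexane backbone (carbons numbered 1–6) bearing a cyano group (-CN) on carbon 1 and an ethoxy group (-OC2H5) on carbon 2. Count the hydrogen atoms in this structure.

Atom tally by fragment:
  NCCH2 → C:2 H:2 N:1
  CH(OC2H5) → C:3 H:6 O:1
  CH2 → C:1 H:2
  CH2 → C:1 H:2
  CH2 → C:1 H:2
  CH3 → C:1 H:3
Element totals:
  C: 9
  H: 17
  N: 1
  O: 1

17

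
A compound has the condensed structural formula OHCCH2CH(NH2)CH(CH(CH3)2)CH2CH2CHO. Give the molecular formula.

Atom tally by fragment:
  OHCCH2 → C:2 H:3 O:1
  CH(NH2) → C:1 H:3 N:1
  CH(CH(CH3)2) → C:4 H:8
  CH2 → C:1 H:2
  CH2CHO → C:2 H:3 O:1
Element totals:
  C: 10
  H: 19
  N: 1
  O: 2

C10H19NO2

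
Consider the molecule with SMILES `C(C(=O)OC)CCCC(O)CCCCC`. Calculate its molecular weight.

216.32 g/mol

Atom tally by fragment:
  CH3OOCCH2 → C:3 H:5 O:2
  CH2 → C:1 H:2
  CH2 → C:1 H:2
  CH2 → C:1 H:2
  CH(OH) → C:1 H:2 O:1
  CH2 → C:1 H:2
  CH2 → C:1 H:2
  CH2 → C:1 H:2
  CH2 → C:1 H:2
  CH3 → C:1 H:3
Element totals:
  C: 12
  H: 24
  O: 3
Molecular formula: C12H24O3.
  M = 12(12.011) + 24(1.008) + 3(15.999)
    = 144.132 + 24.192 + 47.997 = 216.321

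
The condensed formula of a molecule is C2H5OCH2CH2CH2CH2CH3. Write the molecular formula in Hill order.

C7H16O

Element totals:
  C: 7
  H: 16
  O: 1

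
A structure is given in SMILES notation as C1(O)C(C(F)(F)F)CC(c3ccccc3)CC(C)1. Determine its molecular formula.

Atom tally by fragment:
  cyclohexane ring core → C:6 H:12
  (− 4 ring H displaced by substituents)
  + OH → O:1 H:1
  + CF3 → C:1 F:3
  + C6H5 → C:6 H:5
  + CH3 → C:1 H:3
Element totals:
  C: 14
  H: 17
  F: 3
  O: 1

C14H17F3O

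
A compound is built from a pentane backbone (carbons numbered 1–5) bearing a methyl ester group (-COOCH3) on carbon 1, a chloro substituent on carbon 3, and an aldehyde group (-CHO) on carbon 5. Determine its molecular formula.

Atom tally by fragment:
  CH3OOCCH2 → C:3 H:5 O:2
  CH2 → C:1 H:2
  CH(Cl) → C:1 H:1 Cl:1
  CH2 → C:1 H:2
  CH2CHO → C:2 H:3 O:1
Element totals:
  C: 8
  H: 13
  Cl: 1
  O: 3

C8H13ClO3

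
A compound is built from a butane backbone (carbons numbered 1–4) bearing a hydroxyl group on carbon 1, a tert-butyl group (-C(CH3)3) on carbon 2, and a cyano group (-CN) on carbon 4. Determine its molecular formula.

Atom tally by fragment:
  HOCH2 → C:1 H:3 O:1
  CH(C(CH3)3) → C:5 H:10
  CH2 → C:1 H:2
  CH2CN → C:2 H:2 N:1
Element totals:
  C: 9
  H: 17
  N: 1
  O: 1

C9H17NO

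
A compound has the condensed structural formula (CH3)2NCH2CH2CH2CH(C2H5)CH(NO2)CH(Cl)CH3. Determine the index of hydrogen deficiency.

Atom tally by fragment:
  (CH3)2NCH2 → C:3 H:8 N:1
  CH2 → C:1 H:2
  CH2 → C:1 H:2
  CH(C2H5) → C:3 H:6
  CH(NO2) → C:1 H:1 N:1 O:2
  CH(Cl) → C:1 H:1 Cl:1
  CH3 → C:1 H:3
Element totals:
  C: 11
  H: 23
  Cl: 1
  N: 2
  O: 2
Molecular formula: C11H23ClN2O2.
DoU = (2C + 2 + N − H − X) / 2 = (2·11 + 2 + 2 − 23 − 1) / 2 = 1.

1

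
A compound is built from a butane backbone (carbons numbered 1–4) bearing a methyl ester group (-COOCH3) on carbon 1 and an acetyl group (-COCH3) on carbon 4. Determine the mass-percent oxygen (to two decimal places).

30.34%

Atom tally by fragment:
  CH3OOCCH2 → C:3 H:5 O:2
  CH2 → C:1 H:2
  CH2 → C:1 H:2
  CH2COCH3 → C:3 H:5 O:1
Element totals:
  C: 8
  H: 14
  O: 3
Molecular formula: C8H14O3.
Molar mass = 158.197 g/mol.
Mass from O: 3 × 15.999 = 47.997 g/mol.
%O = 47.997 / 158.197 × 100 = 30.34%.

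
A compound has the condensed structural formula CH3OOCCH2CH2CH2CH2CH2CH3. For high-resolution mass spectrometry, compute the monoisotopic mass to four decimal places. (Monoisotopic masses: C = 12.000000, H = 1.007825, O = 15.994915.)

144.1150

Element totals:
  C: 8
  H: 16
  O: 2
Molecular formula: C8H16O2.
  M = 8(12.0) + 16(1.007825) + 2(15.994915)
    = 96.000000 + 16.125200 + 31.989830 = 144.115030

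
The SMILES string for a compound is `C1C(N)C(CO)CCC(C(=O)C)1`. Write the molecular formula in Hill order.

Atom tally by fragment:
  cyclohexane ring core → C:6 H:12
  (− 3 ring H displaced by substituents)
  + NH2 → N:1 H:2
  + CH2OH → C:1 H:3 O:1
  + COCH3 → C:2 H:3 O:1
Element totals:
  C: 9
  H: 17
  N: 1
  O: 2

C9H17NO2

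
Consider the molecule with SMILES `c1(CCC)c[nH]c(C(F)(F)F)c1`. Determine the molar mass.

Atom tally by fragment:
  pyrrole ring core → C:4 H:5 N:1
  (− 2 ring H displaced by substituents)
  + CH2CH2CH3 → C:3 H:7
  + CF3 → C:1 F:3
Element totals:
  C: 8
  H: 10
  F: 3
  N: 1
Molecular formula: C8H10F3N.
  M = 8(12.011) + 10(1.008) + 3(18.998) + 14.007
    = 96.088 + 10.080 + 56.994 + 14.007 = 177.169

177.17 g/mol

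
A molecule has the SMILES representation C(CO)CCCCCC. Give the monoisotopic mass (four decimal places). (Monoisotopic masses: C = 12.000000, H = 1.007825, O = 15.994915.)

130.1358

Atom tally by fragment:
  HOCH2CH2 → C:2 H:5 O:1
  CH2 → C:1 H:2
  CH2 → C:1 H:2
  CH2 → C:1 H:2
  CH2 → C:1 H:2
  CH2 → C:1 H:2
  CH3 → C:1 H:3
Element totals:
  C: 8
  H: 18
  O: 1
Molecular formula: C8H18O.
  M = 8(12.0) + 18(1.007825) + 15.994915
    = 96.000000 + 18.140850 + 15.994915 = 130.135765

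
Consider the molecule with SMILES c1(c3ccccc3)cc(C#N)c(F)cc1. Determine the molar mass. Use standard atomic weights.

197.21 g/mol

Atom tally by fragment:
  benzene ring core → C:6 H:6
  (− 3 ring H displaced by substituents)
  + C6H5 → C:6 H:5
  + CN → C:1 N:1
  + F → F:1
Element totals:
  C: 13
  H: 8
  F: 1
  N: 1
Molecular formula: C13H8FN.
  M = 13(12.011) + 8(1.008) + 18.998 + 14.007
    = 156.143 + 8.064 + 18.998 + 14.007 = 197.212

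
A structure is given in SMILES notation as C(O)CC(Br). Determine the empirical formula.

C3H7BrO

Atom tally by fragment:
  HOCH2 → C:1 H:3 O:1
  CH2 → C:1 H:2
  CH2Br → C:1 H:2 Br:1
Element totals:
  C: 3
  H: 7
  Br: 1
  O: 1
Molecular formula: C3H7BrO.
gcd of subscripts (1, 3, 7, 1) = 1, so the empirical formula equals the molecular formula.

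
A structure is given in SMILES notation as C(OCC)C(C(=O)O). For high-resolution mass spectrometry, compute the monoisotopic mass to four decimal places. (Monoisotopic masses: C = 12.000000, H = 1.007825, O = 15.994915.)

118.0630

Atom tally by fragment:
  C2H5OCH2 → C:3 H:7 O:1
  CH2COOH → C:2 H:3 O:2
Element totals:
  C: 5
  H: 10
  O: 3
Molecular formula: C5H10O3.
  M = 5(12.0) + 10(1.007825) + 3(15.994915)
    = 60.000000 + 10.078250 + 47.984745 = 118.062995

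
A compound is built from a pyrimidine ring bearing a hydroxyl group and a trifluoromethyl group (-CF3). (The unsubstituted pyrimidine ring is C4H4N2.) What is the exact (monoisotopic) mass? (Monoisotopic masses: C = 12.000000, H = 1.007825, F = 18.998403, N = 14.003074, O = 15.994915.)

Atom tally by fragment:
  pyrimidine ring core → C:4 H:4 N:2
  (− 2 ring H displaced by substituents)
  + OH → O:1 H:1
  + CF3 → C:1 F:3
Element totals:
  C: 5
  H: 3
  F: 3
  N: 2
  O: 1
Molecular formula: C5H3F3N2O.
  M = 5(12.0) + 3(1.007825) + 3(18.998403) + 2(14.003074) + 15.994915
    = 60.000000 + 3.023475 + 56.995209 + 28.006148 + 15.994915 = 164.019747

164.0197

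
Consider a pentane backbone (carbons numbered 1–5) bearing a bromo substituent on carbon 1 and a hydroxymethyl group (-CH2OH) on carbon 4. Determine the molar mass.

181.07 g/mol

Atom tally by fragment:
  BrCH2 → C:1 H:2 Br:1
  CH2 → C:1 H:2
  CH2 → C:1 H:2
  CH(CH2OH) → C:2 H:4 O:1
  CH3 → C:1 H:3
Element totals:
  C: 6
  H: 13
  Br: 1
  O: 1
Molecular formula: C6H13BrO.
  M = 6(12.011) + 13(1.008) + 79.904 + 15.999
    = 72.066 + 13.104 + 79.904 + 15.999 = 181.073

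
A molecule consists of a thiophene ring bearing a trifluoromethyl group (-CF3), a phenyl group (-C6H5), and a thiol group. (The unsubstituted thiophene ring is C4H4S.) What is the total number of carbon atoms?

Atom tally by fragment:
  thiophene ring core → C:4 H:4 S:1
  (− 3 ring H displaced by substituents)
  + CF3 → C:1 F:3
  + C6H5 → C:6 H:5
  + SH → S:1 H:1
Element totals:
  C: 11
  H: 7
  F: 3
  S: 2

11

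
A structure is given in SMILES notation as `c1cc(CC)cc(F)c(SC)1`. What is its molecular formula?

C9H11FS

Atom tally by fragment:
  benzene ring core → C:6 H:6
  (− 3 ring H displaced by substituents)
  + C2H5 → C:2 H:5
  + F → F:1
  + SCH3 → C:1 H:3 S:1
Element totals:
  C: 9
  H: 11
  F: 1
  S: 1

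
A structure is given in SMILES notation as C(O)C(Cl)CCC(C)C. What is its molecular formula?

C7H15ClO

Atom tally by fragment:
  HOCH2 → C:1 H:3 O:1
  CH(Cl) → C:1 H:1 Cl:1
  CH2 → C:1 H:2
  CH2 → C:1 H:2
  CH(CH3) → C:2 H:4
  CH3 → C:1 H:3
Element totals:
  C: 7
  H: 15
  Cl: 1
  O: 1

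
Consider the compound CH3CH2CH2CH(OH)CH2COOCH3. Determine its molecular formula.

Element totals:
  C: 7
  H: 14
  O: 3

C7H14O3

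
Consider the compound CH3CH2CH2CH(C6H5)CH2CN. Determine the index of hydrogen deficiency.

6

Atom tally by fragment:
  CH3 → C:1 H:3
  CH2 → C:1 H:2
  CH2 → C:1 H:2
  CH(C6H5) → C:7 H:6
  CH2CN → C:2 H:2 N:1
Element totals:
  C: 12
  H: 15
  N: 1
Molecular formula: C12H15N.
DoU = (2C + 2 + N − H − X) / 2 = (2·12 + 2 + 1 − 15 − 0) / 2 = 6.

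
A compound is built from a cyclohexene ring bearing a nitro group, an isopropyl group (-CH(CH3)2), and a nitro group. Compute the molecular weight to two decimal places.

214.22 g/mol

Atom tally by fragment:
  cyclohexene ring core → C:6 H:10
  (− 3 ring H displaced by substituents)
  + NO2 → N:1 O:2
  + CH(CH3)2 → C:3 H:7
  + NO2 → N:1 O:2
Element totals:
  C: 9
  H: 14
  N: 2
  O: 4
Molecular formula: C9H14N2O4.
  M = 9(12.011) + 14(1.008) + 2(14.007) + 4(15.999)
    = 108.099 + 14.112 + 28.014 + 63.996 = 214.221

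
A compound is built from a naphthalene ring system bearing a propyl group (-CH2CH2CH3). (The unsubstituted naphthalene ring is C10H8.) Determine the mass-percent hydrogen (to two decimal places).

8.29%

Atom tally by fragment:
  naphthalene ring system core → C:10 H:8
  (− 1 ring H displaced by substituents)
  + CH2CH2CH3 → C:3 H:7
Element totals:
  C: 13
  H: 14
Molecular formula: C13H14.
Molar mass = 170.255 g/mol.
Mass from H: 14 × 1.008 = 14.112 g/mol.
%H = 14.112 / 170.255 × 100 = 8.29%.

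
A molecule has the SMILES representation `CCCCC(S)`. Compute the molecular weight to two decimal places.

104.21 g/mol

Atom tally by fragment:
  CH3 → C:1 H:3
  CH2 → C:1 H:2
  CH2 → C:1 H:2
  CH2 → C:1 H:2
  CH2SH → C:1 H:3 S:1
Element totals:
  C: 5
  H: 12
  S: 1
Molecular formula: C5H12S.
  M = 5(12.011) + 12(1.008) + 32.06
    = 60.055 + 12.096 + 32.060 = 104.211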